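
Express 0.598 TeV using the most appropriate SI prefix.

598 GeV

= 598e9 eV; 1e9 is giga.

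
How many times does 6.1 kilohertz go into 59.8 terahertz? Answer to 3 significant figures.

9800000000

(59.8e12) / (6.1e3) = 9.803e9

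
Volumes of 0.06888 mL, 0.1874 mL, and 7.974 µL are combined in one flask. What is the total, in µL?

264.254 µL

In µL:
  0.06888 mL = 0.06888e3 µL = 68.88
  0.1874 mL = 0.1874e3 µL = 187.4
  7.974 µL → 7.974
Sum: 68.88 + 187.4 + 7.974 = 264.254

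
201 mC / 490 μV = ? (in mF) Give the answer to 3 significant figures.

410000 mF

(201 × 10⁻³) / (490 × 10⁻⁶) = 0.4102 × 10³ F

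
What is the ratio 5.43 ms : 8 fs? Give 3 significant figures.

(5.43 × 10⁻³) / (8 × 10⁻¹⁵) = 0.6788 × 10¹²

679000000000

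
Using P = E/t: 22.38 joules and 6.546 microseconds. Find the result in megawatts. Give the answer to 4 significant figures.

3.419 megawatts

(22.38) / (6.546e-6) = 3.41888e6 W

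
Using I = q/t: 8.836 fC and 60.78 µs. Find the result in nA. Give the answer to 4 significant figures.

0.1454 nA

(8.836e-15) / (60.78e-6) = 0.145377e-9 A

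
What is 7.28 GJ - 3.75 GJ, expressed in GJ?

In GJ:
  7.28 GJ → 7.28
  3.75 GJ → 3.75
Difference: 7.28 - 3.75 = 3.53

3.53 GJ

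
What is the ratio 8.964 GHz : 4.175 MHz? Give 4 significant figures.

2147

(8.964e9) / (4.175e6) = 2.1471e3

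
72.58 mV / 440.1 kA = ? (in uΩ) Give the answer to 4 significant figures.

0.1649 uΩ

(72.58e-3) / (440.1e3) = 0.164917e-6 Ω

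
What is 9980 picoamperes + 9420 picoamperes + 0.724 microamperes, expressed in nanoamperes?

743.4 nanoamperes

In nanoamperes:
  9980 picoamperes = 9980 × 10^-3 nanoamperes = 9.98
  9420 picoamperes = 9420 × 10^-3 nanoamperes = 9.42
  0.724 microamperes = 0.724 × 10^3 nanoamperes = 724
Sum: 9.98 + 9.42 + 724 = 743.4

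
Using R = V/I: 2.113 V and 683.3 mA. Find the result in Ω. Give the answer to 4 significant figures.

3.092 Ω

(2.113) / (683.3e-3) = 0.00309235e3 Ω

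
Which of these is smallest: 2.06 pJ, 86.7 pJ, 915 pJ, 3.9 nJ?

2.06 pJ = 0.00000000000206 J
86.7 pJ = 0.0000000000867 J
915 pJ = 0.000000000915 J
3.9 nJ = 0.0000000039 J

2.06 pJ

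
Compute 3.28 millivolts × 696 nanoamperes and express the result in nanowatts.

2.28288 nanowatts

3.28 × 10^-3 × 696 × 10^-9 = 2282.88 × 10^-12 W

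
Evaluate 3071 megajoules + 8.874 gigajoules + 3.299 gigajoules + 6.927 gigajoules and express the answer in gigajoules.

In gigajoules:
  3071 megajoules = 3071 × 10^-3 gigajoules = 3.071
  8.874 gigajoules → 8.874
  3.299 gigajoules → 3.299
  6.927 gigajoules → 6.927
Sum: 3.071 + 8.874 + 3.299 + 6.927 = 22.171

22.171 gigajoules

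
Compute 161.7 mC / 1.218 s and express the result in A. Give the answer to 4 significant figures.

0.1328 A

(161.7 × 10^-3) / (1.218) = 132.759 × 10^-3 A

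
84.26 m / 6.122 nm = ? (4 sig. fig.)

13760000000

(84.26) / (6.122 × 10⁻⁹) = 13.763 × 10⁹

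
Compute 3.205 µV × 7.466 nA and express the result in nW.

0.00002392853 nW

3.205 × 10⁻⁶ × 7.466 × 10⁻⁹ = 23.92853 × 10⁻¹⁵ W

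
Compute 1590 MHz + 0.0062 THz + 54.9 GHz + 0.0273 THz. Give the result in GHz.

89.99 GHz

In GHz:
  1590 MHz = 1590 × 10^-3 GHz = 1.59
  0.0062 THz = 0.0062 × 10^3 GHz = 6.2
  54.9 GHz → 54.9
  0.0273 THz = 0.0273 × 10^3 GHz = 27.3
Sum: 1.59 + 6.2 + 54.9 + 27.3 = 89.99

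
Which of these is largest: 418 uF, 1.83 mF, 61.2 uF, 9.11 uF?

1.83 mF

418 uF = 0.000418 F
1.83 mF = 0.00183 F
61.2 uF = 0.0000612 F
9.11 uF = 0.00000911 F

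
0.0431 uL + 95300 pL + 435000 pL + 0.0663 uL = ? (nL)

In nL:
  0.0431 uL = 0.0431e3 nL = 43.1
  95300 pL = 95300e-3 nL = 95.3
  435000 pL = 435000e-3 nL = 435
  0.0663 uL = 0.0663e3 nL = 66.3
Sum: 43.1 + 95.3 + 435 + 66.3 = 639.7

639.7 nL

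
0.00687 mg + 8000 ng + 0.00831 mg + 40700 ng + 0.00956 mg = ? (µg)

73.44 µg

In µg:
  0.00687 mg = 0.00687 × 10³ µg = 6.87
  8000 ng = 8000 × 10⁻³ µg = 8
  0.00831 mg = 0.00831 × 10³ µg = 8.31
  40700 ng = 40700 × 10⁻³ µg = 40.7
  0.00956 mg = 0.00956 × 10³ µg = 9.56
Sum: 6.87 + 8 + 8.31 + 40.7 + 9.56 = 73.44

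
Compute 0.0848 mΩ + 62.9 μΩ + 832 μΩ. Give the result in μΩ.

In μΩ:
  0.0848 mΩ = 0.0848 × 10^3 μΩ = 84.8
  62.9 μΩ → 62.9
  832 μΩ → 832
Sum: 84.8 + 62.9 + 832 = 979.7

979.7 μΩ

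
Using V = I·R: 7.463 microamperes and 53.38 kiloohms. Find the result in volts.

0.39837494 volts

7.463 × 10⁻⁶ × 53.38 × 10³ = 398.37494 × 10⁻³ V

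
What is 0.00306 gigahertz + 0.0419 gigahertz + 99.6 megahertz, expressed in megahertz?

144.56 megahertz

In megahertz:
  0.00306 gigahertz = 0.00306e3 megahertz = 3.06
  0.0419 gigahertz = 0.0419e3 megahertz = 41.9
  99.6 megahertz → 99.6
Sum: 3.06 + 41.9 + 99.6 = 144.56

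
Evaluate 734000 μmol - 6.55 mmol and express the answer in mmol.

In mmol:
  734000 μmol = 734000e-3 mmol = 734
  6.55 mmol → 6.55
Difference: 734 - 6.55 = 727.45

727.45 mmol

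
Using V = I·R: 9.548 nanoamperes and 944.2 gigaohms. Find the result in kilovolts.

9.548e-9 × 944.2e9 = 9015.2216 V

9.0152216 kilovolts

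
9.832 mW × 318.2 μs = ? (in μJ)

9.832 × 10⁻³ × 318.2 × 10⁻⁶ = 3128.5424 × 10⁻⁹ J

3.1285424 μJ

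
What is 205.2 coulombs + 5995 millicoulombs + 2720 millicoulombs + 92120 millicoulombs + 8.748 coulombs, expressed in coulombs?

In coulombs:
  205.2 coulombs → 205.2
  5995 millicoulombs = 5995e-3 coulombs = 5.995
  2720 millicoulombs = 2720e-3 coulombs = 2.72
  92120 millicoulombs = 92120e-3 coulombs = 92.12
  8.748 coulombs → 8.748
Sum: 205.2 + 5.995 + 2.72 + 92.12 + 8.748 = 314.783

314.783 coulombs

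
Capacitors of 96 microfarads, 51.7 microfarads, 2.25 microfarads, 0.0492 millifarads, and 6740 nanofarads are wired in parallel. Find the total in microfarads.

205.89 microfarads

In microfarads:
  96 microfarads → 96
  51.7 microfarads → 51.7
  2.25 microfarads → 2.25
  0.0492 millifarads = 0.0492 × 10^3 microfarads = 49.2
  6740 nanofarads = 6740 × 10^-3 microfarads = 6.74
Sum: 96 + 51.7 + 2.25 + 49.2 + 6.74 = 205.89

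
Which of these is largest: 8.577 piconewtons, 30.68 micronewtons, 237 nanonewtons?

8.577 piconewtons = 0.000000000008577 newtons
30.68 micronewtons = 0.00003068 newtons
237 nanonewtons = 0.000000237 newtons

30.68 micronewtons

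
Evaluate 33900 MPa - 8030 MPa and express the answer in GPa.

25.87 GPa

In GPa:
  33900 MPa = 33900 × 10^-3 GPa = 33.9
  8030 MPa = 8030 × 10^-3 GPa = 8.03
Difference: 33.9 - 8.03 = 25.87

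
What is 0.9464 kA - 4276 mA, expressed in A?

In A:
  0.9464 kA = 0.9464 × 10^3 A = 946.4
  4276 mA = 4276 × 10^-3 A = 4.276
Difference: 946.4 - 4.276 = 942.124

942.124 A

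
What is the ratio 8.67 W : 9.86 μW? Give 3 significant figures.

(8.67) / (9.86e-6) = 0.8793e6

879000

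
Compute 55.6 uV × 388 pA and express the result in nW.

0.0000215728 nW

55.6 × 10⁻⁶ × 388 × 10⁻¹² = 21572.8 × 10⁻¹⁸ W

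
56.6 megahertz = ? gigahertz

mega = 1e6, giga = 1e9; factor is 1e-3.
56.6 × 1e-3 = 0.0566

0.0566 gigahertz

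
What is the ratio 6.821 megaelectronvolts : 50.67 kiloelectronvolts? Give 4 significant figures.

134.6

(6.821e6) / (50.67e3) = 0.13462e3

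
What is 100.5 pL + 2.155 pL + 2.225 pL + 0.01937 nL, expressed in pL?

In pL:
  100.5 pL → 100.5
  2.155 pL → 2.155
  2.225 pL → 2.225
  0.01937 nL = 0.01937 × 10³ pL = 19.37
Sum: 100.5 + 2.155 + 2.225 + 19.37 = 124.25

124.25 pL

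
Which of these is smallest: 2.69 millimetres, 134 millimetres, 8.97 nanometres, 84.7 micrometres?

8.97 nanometres

2.69 millimetres = 0.00269 metres
134 millimetres = 0.134 metres
8.97 nanometres = 0.00000000897 metres
84.7 micrometres = 0.0000847 metres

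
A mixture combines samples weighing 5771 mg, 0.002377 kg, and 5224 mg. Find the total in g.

13.372 g

In g:
  5771 mg = 5771 × 10⁻³ g = 5.771
  0.002377 kg = 0.002377 × 10³ g = 2.377
  5224 mg = 5224 × 10⁻³ g = 5.224
Sum: 5.771 + 2.377 + 5.224 = 13.372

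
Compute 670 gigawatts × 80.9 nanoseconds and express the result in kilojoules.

670 × 10⁹ × 80.9 × 10⁻⁹ = 54203 J

54.203 kilojoules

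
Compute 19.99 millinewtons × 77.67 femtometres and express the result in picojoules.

19.99 × 10⁻³ × 77.67 × 10⁻¹⁵ = 1552.6233 × 10⁻¹⁸ J

0.0015526233 picojoules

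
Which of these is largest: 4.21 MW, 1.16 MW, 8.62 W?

4.21 MW = 4210000 W
1.16 MW = 1160000 W
8.62 W = 8.62 W

4.21 MW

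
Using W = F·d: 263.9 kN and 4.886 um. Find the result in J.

263.9e3 × 4.886e-6 = 1289.4154e-3 J

1.2894154 J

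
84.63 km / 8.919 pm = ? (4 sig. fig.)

(84.63e3) / (8.919e-12) = 9.4887e15

9489000000000000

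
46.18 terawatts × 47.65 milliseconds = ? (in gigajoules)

46.18 × 10^12 × 47.65 × 10^-3 = 2200.477 × 10^9 J

2200.477 gigajoules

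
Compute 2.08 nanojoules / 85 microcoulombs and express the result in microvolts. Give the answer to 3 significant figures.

(2.08 × 10⁻⁹) / (85 × 10⁻⁶) = 0.024471 × 10⁻³ V

24.5 microvolts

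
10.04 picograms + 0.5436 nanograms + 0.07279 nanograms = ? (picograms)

626.43 picograms

In picograms:
  10.04 picograms → 10.04
  0.5436 nanograms = 0.5436 × 10³ picograms = 543.6
  0.07279 nanograms = 0.07279 × 10³ picograms = 72.79
Sum: 10.04 + 543.6 + 72.79 = 626.43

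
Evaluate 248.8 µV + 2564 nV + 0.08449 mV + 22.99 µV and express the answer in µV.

In µV:
  248.8 µV → 248.8
  2564 nV = 2564e-3 µV = 2.564
  0.08449 mV = 0.08449e3 µV = 84.49
  22.99 µV → 22.99
Sum: 248.8 + 2.564 + 84.49 + 22.99 = 358.844

358.844 µV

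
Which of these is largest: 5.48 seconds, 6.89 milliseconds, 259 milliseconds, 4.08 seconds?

5.48 seconds

5.48 seconds = 5.48 seconds
6.89 milliseconds = 0.00689 seconds
259 milliseconds = 0.259 seconds
4.08 seconds = 4.08 seconds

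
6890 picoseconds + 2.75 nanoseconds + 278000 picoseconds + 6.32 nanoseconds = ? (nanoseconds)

293.96 nanoseconds

In nanoseconds:
  6890 picoseconds = 6890e-3 nanoseconds = 6.89
  2.75 nanoseconds → 2.75
  278000 picoseconds = 278000e-3 nanoseconds = 278
  6.32 nanoseconds → 6.32
Sum: 6.89 + 2.75 + 278 + 6.32 = 293.96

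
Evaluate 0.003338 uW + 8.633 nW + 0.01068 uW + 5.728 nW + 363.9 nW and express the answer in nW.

392.279 nW

In nW:
  0.003338 uW = 0.003338 × 10^3 nW = 3.338
  8.633 nW → 8.633
  0.01068 uW = 0.01068 × 10^3 nW = 10.68
  5.728 nW → 5.728
  363.9 nW → 363.9
Sum: 3.338 + 8.633 + 10.68 + 5.728 + 363.9 = 392.279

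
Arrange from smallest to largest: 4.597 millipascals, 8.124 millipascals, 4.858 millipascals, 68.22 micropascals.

4.597 millipascals = 0.004597 pascals
8.124 millipascals = 0.008124 pascals
4.858 millipascals = 0.004858 pascals
68.22 micropascals = 0.00006822 pascals

68.22 micropascals < 4.597 millipascals < 4.858 millipascals < 8.124 millipascals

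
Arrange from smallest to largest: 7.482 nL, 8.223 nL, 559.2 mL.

7.482 nL = 0.000000007482 L
8.223 nL = 0.000000008223 L
559.2 mL = 0.5592 L

7.482 nL < 8.223 nL < 559.2 mL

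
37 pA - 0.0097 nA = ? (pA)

In pA:
  37 pA → 37
  0.0097 nA = 0.0097e3 pA = 9.7
Difference: 37 - 9.7 = 27.3

27.3 pA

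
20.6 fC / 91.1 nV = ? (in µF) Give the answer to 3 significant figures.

0.226 µF

(20.6 × 10⁻¹⁵) / (91.1 × 10⁻⁹) = 0.22613 × 10⁻⁶ F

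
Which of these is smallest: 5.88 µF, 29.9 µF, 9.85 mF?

5.88 µF

5.88 µF = 0.00000588 F
29.9 µF = 0.0000299 F
9.85 mF = 0.00985 F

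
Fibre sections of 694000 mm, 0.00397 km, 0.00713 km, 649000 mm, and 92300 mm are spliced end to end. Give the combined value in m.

1446.4 m

In m:
  694000 mm = 694000 × 10^-3 m = 694
  0.00397 km = 0.00397 × 10^3 m = 3.97
  0.00713 km = 0.00713 × 10^3 m = 7.13
  649000 mm = 649000 × 10^-3 m = 649
  92300 mm = 92300 × 10^-3 m = 92.3
Sum: 694 + 3.97 + 7.13 + 649 + 92.3 = 1446.4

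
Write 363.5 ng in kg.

0.0000000003635 kg

nano = 10^-9, kilo = 10^3; factor is 10^-12.
363.5 × 10^-12 = 0.0000000003635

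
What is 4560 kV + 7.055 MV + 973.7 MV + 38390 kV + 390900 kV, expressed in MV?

1414.605 MV

In MV:
  4560 kV = 4560 × 10^-3 MV = 4.56
  7.055 MV → 7.055
  973.7 MV → 973.7
  38390 kV = 38390 × 10^-3 MV = 38.39
  390900 kV = 390900 × 10^-3 MV = 390.9
Sum: 4.56 + 7.055 + 973.7 + 38.39 + 390.9 = 1414.605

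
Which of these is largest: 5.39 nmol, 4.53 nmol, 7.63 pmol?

5.39 nmol

5.39 nmol = 0.00000000539 mol
4.53 nmol = 0.00000000453 mol
7.63 pmol = 0.00000000000763 mol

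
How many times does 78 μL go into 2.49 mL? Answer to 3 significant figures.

(2.49e-3) / (78e-6) = 0.03192e3

31.9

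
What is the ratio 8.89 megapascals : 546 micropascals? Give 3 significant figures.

16300000000

(8.89 × 10⁶) / (546 × 10⁻⁶) = 0.01628 × 10¹²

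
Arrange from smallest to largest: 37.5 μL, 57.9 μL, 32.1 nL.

32.1 nL < 37.5 μL < 57.9 μL

37.5 μL = 0.0000375 L
57.9 μL = 0.0000579 L
32.1 nL = 0.0000000321 L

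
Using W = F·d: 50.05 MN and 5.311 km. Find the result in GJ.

265.81555 GJ

50.05 × 10⁶ × 5.311 × 10³ = 265.81555 × 10⁹ J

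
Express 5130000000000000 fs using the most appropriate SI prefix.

5.13 s

= 5.13 s; mantissa already in [1, 1000).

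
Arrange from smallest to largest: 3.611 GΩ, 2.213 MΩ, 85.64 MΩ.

3.611 GΩ = 3611000000 Ω
2.213 MΩ = 2213000 Ω
85.64 MΩ = 85640000 Ω

2.213 MΩ < 85.64 MΩ < 3.611 GΩ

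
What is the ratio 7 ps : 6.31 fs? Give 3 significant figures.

(7 × 10⁻¹²) / (6.31 × 10⁻¹⁵) = 1.109 × 10³

1110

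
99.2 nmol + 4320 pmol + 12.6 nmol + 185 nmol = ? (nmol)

In nmol:
  99.2 nmol → 99.2
  4320 pmol = 4320 × 10⁻³ nmol = 4.32
  12.6 nmol → 12.6
  185 nmol → 185
Sum: 99.2 + 4.32 + 12.6 + 185 = 301.12

301.12 nmol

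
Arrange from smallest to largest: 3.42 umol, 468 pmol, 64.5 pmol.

64.5 pmol < 468 pmol < 3.42 umol

3.42 umol = 0.00000342 mol
468 pmol = 0.000000000468 mol
64.5 pmol = 0.0000000000645 mol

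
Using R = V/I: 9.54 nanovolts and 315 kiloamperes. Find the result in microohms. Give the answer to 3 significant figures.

0.0000000303 microohms

(9.54 × 10⁻⁹) / (315 × 10³) = 0.030286 × 10⁻¹² Ω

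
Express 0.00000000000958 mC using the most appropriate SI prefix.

= 9.58 × 10^-15 C; 10^-15 is femto.

9.58 fC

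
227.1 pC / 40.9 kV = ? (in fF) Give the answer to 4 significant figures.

(227.1 × 10⁻¹²) / (40.9 × 10³) = 5.55257 × 10⁻¹⁵ F

5.553 fF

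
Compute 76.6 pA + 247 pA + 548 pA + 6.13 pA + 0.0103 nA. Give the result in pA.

888.03 pA

In pA:
  76.6 pA → 76.6
  247 pA → 247
  548 pA → 548
  6.13 pA → 6.13
  0.0103 nA = 0.0103 × 10^3 pA = 10.3
Sum: 76.6 + 247 + 548 + 6.13 + 10.3 = 888.03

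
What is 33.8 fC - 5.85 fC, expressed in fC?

In fC:
  33.8 fC → 33.8
  5.85 fC → 5.85
Difference: 33.8 - 5.85 = 27.95

27.95 fC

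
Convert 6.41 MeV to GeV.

0.00641 GeV

mega = 1e6, giga = 1e9; factor is 1e-3.
6.41 × 1e-3 = 0.00641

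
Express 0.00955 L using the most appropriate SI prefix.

= 9.55e-3 L; 1e-3 is milli.

9.55 mL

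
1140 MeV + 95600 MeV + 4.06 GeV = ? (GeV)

In GeV:
  1140 MeV = 1140 × 10⁻³ GeV = 1.14
  95600 MeV = 95600 × 10⁻³ GeV = 95.6
  4.06 GeV → 4.06
Sum: 1.14 + 95.6 + 4.06 = 100.8

100.8 GeV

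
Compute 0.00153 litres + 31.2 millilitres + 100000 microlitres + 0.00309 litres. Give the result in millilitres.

135.82 millilitres

In millilitres:
  0.00153 litres = 0.00153e3 millilitres = 1.53
  31.2 millilitres → 31.2
  100000 microlitres = 100000e-3 millilitres = 100
  0.00309 litres = 0.00309e3 millilitres = 3.09
Sum: 1.53 + 31.2 + 100 + 3.09 = 135.82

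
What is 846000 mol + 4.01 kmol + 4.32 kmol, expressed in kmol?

854.33 kmol

In kmol:
  846000 mol = 846000e-3 kmol = 846
  4.01 kmol → 4.01
  4.32 kmol → 4.32
Sum: 846 + 4.01 + 4.32 = 854.33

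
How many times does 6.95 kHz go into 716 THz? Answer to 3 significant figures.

103000000000

(716 × 10^12) / (6.95 × 10^3) = 103 × 10^9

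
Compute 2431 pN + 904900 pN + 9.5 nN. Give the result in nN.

In nN:
  2431 pN = 2431 × 10⁻³ nN = 2.431
  904900 pN = 904900 × 10⁻³ nN = 904.9
  9.5 nN → 9.5
Sum: 2.431 + 904.9 + 9.5 = 916.831

916.831 nN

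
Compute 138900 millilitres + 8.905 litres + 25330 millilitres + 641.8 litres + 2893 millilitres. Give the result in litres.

817.828 litres

In litres:
  138900 millilitres = 138900 × 10⁻³ litres = 138.9
  8.905 litres → 8.905
  25330 millilitres = 25330 × 10⁻³ litres = 25.33
  641.8 litres → 641.8
  2893 millilitres = 2893 × 10⁻³ litres = 2.893
Sum: 138.9 + 8.905 + 25.33 + 641.8 + 2.893 = 817.828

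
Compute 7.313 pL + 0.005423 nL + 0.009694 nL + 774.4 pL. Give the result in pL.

796.83 pL

In pL:
  7.313 pL → 7.313
  0.005423 nL = 0.005423 × 10^3 pL = 5.423
  0.009694 nL = 0.009694 × 10^3 pL = 9.694
  774.4 pL → 774.4
Sum: 7.313 + 5.423 + 9.694 + 774.4 = 796.83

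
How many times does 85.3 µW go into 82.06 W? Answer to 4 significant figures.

(82.06) / (85.3 × 10^-6) = 0.96202 × 10^6

962000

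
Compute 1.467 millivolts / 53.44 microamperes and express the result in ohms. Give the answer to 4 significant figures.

27.45 ohms

(1.467e-3) / (53.44e-6) = 0.0274513e3 Ω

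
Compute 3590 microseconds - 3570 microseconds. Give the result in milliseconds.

In milliseconds:
  3590 microseconds = 3590 × 10^-3 milliseconds = 3.59
  3570 microseconds = 3570 × 10^-3 milliseconds = 3.57
Difference: 3.59 - 3.57 = 0.02

0.02 milliseconds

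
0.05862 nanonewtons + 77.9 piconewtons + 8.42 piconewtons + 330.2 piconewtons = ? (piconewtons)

475.14 piconewtons

In piconewtons:
  0.05862 nanonewtons = 0.05862e3 piconewtons = 58.62
  77.9 piconewtons → 77.9
  8.42 piconewtons → 8.42
  330.2 piconewtons → 330.2
Sum: 58.62 + 77.9 + 8.42 + 330.2 = 475.14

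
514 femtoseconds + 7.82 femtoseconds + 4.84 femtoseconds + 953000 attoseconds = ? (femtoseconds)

1479.66 femtoseconds

In femtoseconds:
  514 femtoseconds → 514
  7.82 femtoseconds → 7.82
  4.84 femtoseconds → 4.84
  953000 attoseconds = 953000 × 10⁻³ femtoseconds = 953
Sum: 514 + 7.82 + 4.84 + 953 = 1479.66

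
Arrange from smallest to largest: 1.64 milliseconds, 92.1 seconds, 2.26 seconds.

1.64 milliseconds < 2.26 seconds < 92.1 seconds

1.64 milliseconds = 0.00164 seconds
92.1 seconds = 92.1 seconds
2.26 seconds = 2.26 seconds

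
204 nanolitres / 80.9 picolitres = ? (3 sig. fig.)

(204 × 10^-9) / (80.9 × 10^-12) = 2.522 × 10^3

2520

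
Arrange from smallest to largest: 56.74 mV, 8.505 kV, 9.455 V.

56.74 mV < 9.455 V < 8.505 kV

56.74 mV = 0.05674 V
8.505 kV = 8505 V
9.455 V = 9.455 V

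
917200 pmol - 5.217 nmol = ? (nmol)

In nmol:
  917200 pmol = 917200e-3 nmol = 917.2
  5.217 nmol → 5.217
Difference: 917.2 - 5.217 = 911.983

911.983 nmol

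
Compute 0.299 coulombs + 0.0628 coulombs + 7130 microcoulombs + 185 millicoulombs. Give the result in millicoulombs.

In millicoulombs:
  0.299 coulombs = 0.299e3 millicoulombs = 299
  0.0628 coulombs = 0.0628e3 millicoulombs = 62.8
  7130 microcoulombs = 7130e-3 millicoulombs = 7.13
  185 millicoulombs → 185
Sum: 299 + 62.8 + 7.13 + 185 = 553.93

553.93 millicoulombs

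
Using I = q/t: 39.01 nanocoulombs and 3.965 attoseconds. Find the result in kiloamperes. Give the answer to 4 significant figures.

(39.01e-9) / (3.965e-18) = 9.83859e9 A

9839000 kiloamperes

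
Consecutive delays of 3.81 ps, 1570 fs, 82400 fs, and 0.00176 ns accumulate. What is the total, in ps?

In ps:
  3.81 ps → 3.81
  1570 fs = 1570e-3 ps = 1.57
  82400 fs = 82400e-3 ps = 82.4
  0.00176 ns = 0.00176e3 ps = 1.76
Sum: 3.81 + 1.57 + 82.4 + 1.76 = 89.54

89.54 ps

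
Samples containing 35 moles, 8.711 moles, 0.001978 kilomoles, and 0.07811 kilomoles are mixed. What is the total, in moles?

123.799 moles

In moles:
  35 moles → 35
  8.711 moles → 8.711
  0.001978 kilomoles = 0.001978e3 moles = 1.978
  0.07811 kilomoles = 0.07811e3 moles = 78.11
Sum: 35 + 8.711 + 1.978 + 78.11 = 123.799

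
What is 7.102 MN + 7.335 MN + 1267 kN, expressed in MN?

In MN:
  7.102 MN → 7.102
  7.335 MN → 7.335
  1267 kN = 1267 × 10⁻³ MN = 1.267
Sum: 7.102 + 7.335 + 1.267 = 15.704

15.704 MN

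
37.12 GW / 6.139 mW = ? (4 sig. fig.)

(37.12e9) / (6.139e-3) = 6.0466e12

6047000000000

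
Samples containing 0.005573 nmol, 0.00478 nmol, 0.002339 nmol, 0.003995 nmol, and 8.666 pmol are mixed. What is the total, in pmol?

In pmol:
  0.005573 nmol = 0.005573 × 10³ pmol = 5.573
  0.00478 nmol = 0.00478 × 10³ pmol = 4.78
  0.002339 nmol = 0.002339 × 10³ pmol = 2.339
  0.003995 nmol = 0.003995 × 10³ pmol = 3.995
  8.666 pmol → 8.666
Sum: 5.573 + 4.78 + 2.339 + 3.995 + 8.666 = 25.353

25.353 pmol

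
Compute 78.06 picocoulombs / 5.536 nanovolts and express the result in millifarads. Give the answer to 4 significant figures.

(78.06 × 10^-12) / (5.536 × 10^-9) = 14.1004 × 10^-3 F

14.10 millifarads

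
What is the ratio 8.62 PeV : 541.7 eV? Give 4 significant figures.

(8.62e15) / (541.7) = 0.015913e15

15910000000000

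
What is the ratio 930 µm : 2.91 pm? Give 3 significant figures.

320000000

(930 × 10⁻⁶) / (2.91 × 10⁻¹²) = 319.6 × 10⁶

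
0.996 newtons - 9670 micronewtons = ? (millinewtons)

986.33 millinewtons

In millinewtons:
  0.996 newtons = 0.996 × 10^3 millinewtons = 996
  9670 micronewtons = 9670 × 10^-3 millinewtons = 9.67
Difference: 996 - 9.67 = 986.33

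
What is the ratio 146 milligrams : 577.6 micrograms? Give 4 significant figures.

(146 × 10^-3) / (577.6 × 10^-6) = 0.25277 × 10^3

252.8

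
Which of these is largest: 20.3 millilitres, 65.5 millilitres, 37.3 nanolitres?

20.3 millilitres = 0.0203 litres
65.5 millilitres = 0.0655 litres
37.3 nanolitres = 0.0000000373 litres

65.5 millilitres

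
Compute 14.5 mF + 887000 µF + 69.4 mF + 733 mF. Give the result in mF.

In mF:
  14.5 mF → 14.5
  887000 µF = 887000 × 10^-3 mF = 887
  69.4 mF → 69.4
  733 mF → 733
Sum: 14.5 + 887 + 69.4 + 733 = 1703.9

1703.9 mF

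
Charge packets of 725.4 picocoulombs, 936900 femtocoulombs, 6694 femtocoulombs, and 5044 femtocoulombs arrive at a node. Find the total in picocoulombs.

In picocoulombs:
  725.4 picocoulombs → 725.4
  936900 femtocoulombs = 936900 × 10^-3 picocoulombs = 936.9
  6694 femtocoulombs = 6694 × 10^-3 picocoulombs = 6.694
  5044 femtocoulombs = 5044 × 10^-3 picocoulombs = 5.044
Sum: 725.4 + 936.9 + 6.694 + 5.044 = 1674.038

1674.038 picocoulombs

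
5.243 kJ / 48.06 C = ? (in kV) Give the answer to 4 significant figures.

(5.243 × 10^3) / (48.06) = 0.109093 × 10^3 V

0.1091 kV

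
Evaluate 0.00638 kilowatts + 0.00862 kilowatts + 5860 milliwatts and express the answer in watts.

20.86 watts

In watts:
  0.00638 kilowatts = 0.00638 × 10^3 watts = 6.38
  0.00862 kilowatts = 0.00862 × 10^3 watts = 8.62
  5860 milliwatts = 5860 × 10^-3 watts = 5.86
Sum: 6.38 + 8.62 + 5.86 = 20.86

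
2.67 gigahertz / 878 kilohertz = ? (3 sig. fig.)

3040

(2.67e9) / (878e3) = 0.003041e6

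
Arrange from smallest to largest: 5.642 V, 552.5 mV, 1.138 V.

5.642 V = 5.642 V
552.5 mV = 0.5525 V
1.138 V = 1.138 V

552.5 mV < 1.138 V < 5.642 V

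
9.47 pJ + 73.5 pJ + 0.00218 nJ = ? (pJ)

In pJ:
  9.47 pJ → 9.47
  73.5 pJ → 73.5
  0.00218 nJ = 0.00218 × 10^3 pJ = 2.18
Sum: 9.47 + 73.5 + 2.18 = 85.15

85.15 pJ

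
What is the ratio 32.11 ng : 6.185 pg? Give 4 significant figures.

(32.11 × 10^-9) / (6.185 × 10^-12) = 5.1916 × 10^3

5192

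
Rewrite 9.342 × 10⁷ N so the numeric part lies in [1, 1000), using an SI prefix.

93.42 MN

= 93.42 × 10⁶ N; 10⁶ is mega.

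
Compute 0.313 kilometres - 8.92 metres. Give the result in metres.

304.08 metres

In metres:
  0.313 kilometres = 0.313 × 10^3 metres = 313
  8.92 metres → 8.92
Difference: 313 - 8.92 = 304.08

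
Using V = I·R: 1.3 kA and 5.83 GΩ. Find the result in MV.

1.3e3 × 5.83e9 = 7.579e12 V

7579000 MV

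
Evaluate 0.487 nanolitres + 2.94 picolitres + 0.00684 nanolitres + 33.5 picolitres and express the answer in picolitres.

530.28 picolitres

In picolitres:
  0.487 nanolitres = 0.487 × 10³ picolitres = 487
  2.94 picolitres → 2.94
  0.00684 nanolitres = 0.00684 × 10³ picolitres = 6.84
  33.5 picolitres → 33.5
Sum: 487 + 2.94 + 6.84 + 33.5 = 530.28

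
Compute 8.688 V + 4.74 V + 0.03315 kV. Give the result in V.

In V:
  8.688 V → 8.688
  4.74 V → 4.74
  0.03315 kV = 0.03315 × 10^3 V = 33.15
Sum: 8.688 + 4.74 + 33.15 = 46.578

46.578 V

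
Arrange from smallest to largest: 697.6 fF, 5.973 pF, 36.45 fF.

36.45 fF < 697.6 fF < 5.973 pF

697.6 fF = 0.0000000000006976 F
5.973 pF = 0.000000000005973 F
36.45 fF = 0.00000000000003645 F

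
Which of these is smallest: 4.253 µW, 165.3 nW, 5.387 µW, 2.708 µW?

165.3 nW

4.253 µW = 0.000004253 W
165.3 nW = 0.0000001653 W
5.387 µW = 0.000005387 W
2.708 µW = 0.000002708 W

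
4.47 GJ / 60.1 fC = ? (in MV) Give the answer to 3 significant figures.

74400000000000000 MV

(4.47 × 10^9) / (60.1 × 10^-15) = 0.074376 × 10^24 V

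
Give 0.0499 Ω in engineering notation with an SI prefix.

= 49.9 × 10⁻³ Ω; 10⁻³ is milli.

49.9 mΩ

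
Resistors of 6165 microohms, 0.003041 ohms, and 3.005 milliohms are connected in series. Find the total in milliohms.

In milliohms:
  6165 microohms = 6165 × 10⁻³ milliohms = 6.165
  0.003041 ohms = 0.003041 × 10³ milliohms = 3.041
  3.005 milliohms → 3.005
Sum: 6.165 + 3.041 + 3.005 = 12.211

12.211 milliohms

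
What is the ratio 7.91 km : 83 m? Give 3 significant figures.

95.3

(7.91 × 10³) / (83) = 0.0953 × 10³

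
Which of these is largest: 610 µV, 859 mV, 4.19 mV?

610 µV = 0.00061 V
859 mV = 0.859 V
4.19 mV = 0.00419 V

859 mV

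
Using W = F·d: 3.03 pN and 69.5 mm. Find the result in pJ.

3.03 × 10^-12 × 69.5 × 10^-3 = 210.585 × 10^-15 J

0.210585 pJ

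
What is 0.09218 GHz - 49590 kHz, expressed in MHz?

42.59 MHz

In MHz:
  0.09218 GHz = 0.09218 × 10^3 MHz = 92.18
  49590 kHz = 49590 × 10^-3 MHz = 49.59
Difference: 92.18 - 49.59 = 42.59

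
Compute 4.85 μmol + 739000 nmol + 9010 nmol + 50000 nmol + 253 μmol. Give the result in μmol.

In μmol:
  4.85 μmol → 4.85
  739000 nmol = 739000 × 10⁻³ μmol = 739
  9010 nmol = 9010 × 10⁻³ μmol = 9.01
  50000 nmol = 50000 × 10⁻³ μmol = 50
  253 μmol → 253
Sum: 4.85 + 739 + 9.01 + 50 + 253 = 1055.86

1055.86 μmol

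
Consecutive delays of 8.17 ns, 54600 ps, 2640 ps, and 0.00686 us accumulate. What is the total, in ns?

72.27 ns

In ns:
  8.17 ns → 8.17
  54600 ps = 54600 × 10^-3 ns = 54.6
  2640 ps = 2640 × 10^-3 ns = 2.64
  0.00686 us = 0.00686 × 10^3 ns = 6.86
Sum: 8.17 + 54.6 + 2.64 + 6.86 = 72.27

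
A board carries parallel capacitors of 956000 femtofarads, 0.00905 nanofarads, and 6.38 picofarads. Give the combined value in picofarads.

In picofarads:
  956000 femtofarads = 956000 × 10^-3 picofarads = 956
  0.00905 nanofarads = 0.00905 × 10^3 picofarads = 9.05
  6.38 picofarads → 6.38
Sum: 956 + 9.05 + 6.38 = 971.43

971.43 picofarads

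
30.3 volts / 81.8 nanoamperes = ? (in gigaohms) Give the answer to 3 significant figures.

(30.3) / (81.8 × 10⁻⁹) = 0.37042 × 10⁹ Ω

0.370 gigaohms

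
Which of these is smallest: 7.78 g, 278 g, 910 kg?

7.78 g = 7.78 g
278 g = 278 g
910 kg = 910000 g

7.78 g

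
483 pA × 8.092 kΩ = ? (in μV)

483 × 10⁻¹² × 8.092 × 10³ = 3908.436 × 10⁻⁹ V

3.908436 μV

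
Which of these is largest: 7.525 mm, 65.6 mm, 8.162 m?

8.162 m

7.525 mm = 0.007525 m
65.6 mm = 0.0656 m
8.162 m = 8.162 m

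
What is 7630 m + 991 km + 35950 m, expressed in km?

In km:
  7630 m = 7630e-3 km = 7.63
  991 km → 991
  35950 m = 35950e-3 km = 35.95
Sum: 7.63 + 991 + 35.95 = 1034.58

1034.58 km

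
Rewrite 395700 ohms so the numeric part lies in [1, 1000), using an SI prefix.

= 395.7 × 10³ ohms; 10³ is kilo.

395.7 kiloohms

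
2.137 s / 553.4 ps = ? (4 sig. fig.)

(2.137) / (553.4 × 10^-12) = 0.0038616 × 10^12

3862000000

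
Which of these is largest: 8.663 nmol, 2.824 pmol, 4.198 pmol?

8.663 nmol = 0.000000008663 mol
2.824 pmol = 0.000000000002824 mol
4.198 pmol = 0.000000000004198 mol

8.663 nmol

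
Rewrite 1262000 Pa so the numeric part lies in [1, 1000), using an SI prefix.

1.262 MPa

= 1.262 × 10^6 Pa; 10^6 is mega.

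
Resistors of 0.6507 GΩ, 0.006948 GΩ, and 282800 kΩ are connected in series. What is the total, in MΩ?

940.448 MΩ

In MΩ:
  0.6507 GΩ = 0.6507 × 10^3 MΩ = 650.7
  0.006948 GΩ = 0.006948 × 10^3 MΩ = 6.948
  282800 kΩ = 282800 × 10^-3 MΩ = 282.8
Sum: 650.7 + 6.948 + 282.8 = 940.448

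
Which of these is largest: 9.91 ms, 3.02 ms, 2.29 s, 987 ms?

2.29 s

9.91 ms = 0.00991 s
3.02 ms = 0.00302 s
2.29 s = 2.29 s
987 ms = 0.987 s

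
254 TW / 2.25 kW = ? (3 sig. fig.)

(254e12) / (2.25e3) = 112.9e9

113000000000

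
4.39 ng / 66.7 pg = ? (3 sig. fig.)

65.8

(4.39e-9) / (66.7e-12) = 0.06582e3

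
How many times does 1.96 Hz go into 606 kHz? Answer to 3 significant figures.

(606e3) / (1.96) = 309.2e3

309000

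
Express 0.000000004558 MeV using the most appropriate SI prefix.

4.558 meV

= 4.558e-3 eV; 1e-3 is milli.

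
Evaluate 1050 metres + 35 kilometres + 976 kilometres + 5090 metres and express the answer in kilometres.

In kilometres:
  1050 metres = 1050e-3 kilometres = 1.05
  35 kilometres → 35
  976 kilometres → 976
  5090 metres = 5090e-3 kilometres = 5.09
Sum: 1.05 + 35 + 976 + 5.09 = 1017.14

1017.14 kilometres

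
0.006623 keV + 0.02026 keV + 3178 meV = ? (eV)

In eV:
  0.006623 keV = 0.006623 × 10^3 eV = 6.623
  0.02026 keV = 0.02026 × 10^3 eV = 20.26
  3178 meV = 3178 × 10^-3 eV = 3.178
Sum: 6.623 + 20.26 + 3.178 = 30.061

30.061 eV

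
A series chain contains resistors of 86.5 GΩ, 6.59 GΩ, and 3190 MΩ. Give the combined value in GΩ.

96.28 GΩ

In GΩ:
  86.5 GΩ → 86.5
  6.59 GΩ → 6.59
  3190 MΩ = 3190 × 10^-3 GΩ = 3.19
Sum: 86.5 + 6.59 + 3.19 = 96.28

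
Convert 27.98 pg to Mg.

0.00000000000000002798 Mg

pico = 10⁻¹², mega = 10⁶; factor is 10⁻¹⁸.
27.98 × 10⁻¹⁸ = 0.00000000000000002798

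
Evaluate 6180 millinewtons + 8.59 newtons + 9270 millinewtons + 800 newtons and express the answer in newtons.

824.04 newtons

In newtons:
  6180 millinewtons = 6180e-3 newtons = 6.18
  8.59 newtons → 8.59
  9270 millinewtons = 9270e-3 newtons = 9.27
  800 newtons → 800
Sum: 6.18 + 8.59 + 9.27 + 800 = 824.04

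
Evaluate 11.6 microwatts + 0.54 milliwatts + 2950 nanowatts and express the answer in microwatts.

In microwatts:
  11.6 microwatts → 11.6
  0.54 milliwatts = 0.54e3 microwatts = 540
  2950 nanowatts = 2950e-3 microwatts = 2.95
Sum: 11.6 + 540 + 2.95 = 554.55

554.55 microwatts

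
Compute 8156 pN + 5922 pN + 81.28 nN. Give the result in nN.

95.358 nN

In nN:
  8156 pN = 8156 × 10⁻³ nN = 8.156
  5922 pN = 5922 × 10⁻³ nN = 5.922
  81.28 nN → 81.28
Sum: 8.156 + 5.922 + 81.28 = 95.358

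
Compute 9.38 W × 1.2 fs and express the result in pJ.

0.011256 pJ

9.38 × 1.2 × 10⁻¹⁵ = 11.256 × 10⁻¹⁵ J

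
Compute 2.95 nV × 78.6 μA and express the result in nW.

2.95 × 10^-9 × 78.6 × 10^-6 = 231.87 × 10^-15 W

0.00023187 nW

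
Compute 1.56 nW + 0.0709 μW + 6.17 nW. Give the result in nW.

In nW:
  1.56 nW → 1.56
  0.0709 μW = 0.0709e3 nW = 70.9
  6.17 nW → 6.17
Sum: 1.56 + 70.9 + 6.17 = 78.63

78.63 nW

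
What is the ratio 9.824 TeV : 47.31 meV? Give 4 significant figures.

(9.824 × 10¹²) / (47.31 × 10⁻³) = 0.20765 × 10¹⁵

207700000000000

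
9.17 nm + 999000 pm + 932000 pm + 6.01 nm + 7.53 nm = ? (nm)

In nm:
  9.17 nm → 9.17
  999000 pm = 999000 × 10⁻³ nm = 999
  932000 pm = 932000 × 10⁻³ nm = 932
  6.01 nm → 6.01
  7.53 nm → 7.53
Sum: 9.17 + 999 + 932 + 6.01 + 7.53 = 1953.71

1953.71 nm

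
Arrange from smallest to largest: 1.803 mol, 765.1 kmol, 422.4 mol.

1.803 mol < 422.4 mol < 765.1 kmol

1.803 mol = 1.803 mol
765.1 kmol = 765100 mol
422.4 mol = 422.4 mol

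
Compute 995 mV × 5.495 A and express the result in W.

5.467525 W

995 × 10⁻³ × 5.495 = 5467.525 × 10⁻³ W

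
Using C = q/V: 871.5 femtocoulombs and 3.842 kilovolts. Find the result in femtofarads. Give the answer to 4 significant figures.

(871.5e-15) / (3.842e3) = 226.835e-18 F

0.2268 femtofarads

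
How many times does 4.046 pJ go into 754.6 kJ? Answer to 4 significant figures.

186500000000000000

(754.6 × 10³) / (4.046 × 10⁻¹²) = 186.51 × 10¹⁵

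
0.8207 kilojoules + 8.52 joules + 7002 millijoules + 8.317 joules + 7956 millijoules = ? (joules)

852.495 joules

In joules:
  0.8207 kilojoules = 0.8207e3 joules = 820.7
  8.52 joules → 8.52
  7002 millijoules = 7002e-3 joules = 7.002
  8.317 joules → 8.317
  7956 millijoules = 7956e-3 joules = 7.956
Sum: 820.7 + 8.52 + 7.002 + 8.317 + 7.956 = 852.495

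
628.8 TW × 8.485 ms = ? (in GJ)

628.8e12 × 8.485e-3 = 5335.368e9 J

5335.368 GJ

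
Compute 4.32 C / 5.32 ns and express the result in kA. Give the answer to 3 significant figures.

812000 kA

(4.32) / (5.32 × 10⁻⁹) = 0.81203 × 10⁹ A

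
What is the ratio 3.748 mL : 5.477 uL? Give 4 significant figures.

(3.748 × 10^-3) / (5.477 × 10^-6) = 0.68432 × 10^3

684.3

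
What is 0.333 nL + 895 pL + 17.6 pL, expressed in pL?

1245.6 pL

In pL:
  0.333 nL = 0.333 × 10^3 pL = 333
  895 pL → 895
  17.6 pL → 17.6
Sum: 333 + 895 + 17.6 = 1245.6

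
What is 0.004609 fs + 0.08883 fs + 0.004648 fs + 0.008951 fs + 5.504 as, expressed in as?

112.542 as

In as:
  0.004609 fs = 0.004609e3 as = 4.609
  0.08883 fs = 0.08883e3 as = 88.83
  0.004648 fs = 0.004648e3 as = 4.648
  0.008951 fs = 0.008951e3 as = 8.951
  5.504 as → 5.504
Sum: 4.609 + 88.83 + 4.648 + 8.951 + 5.504 = 112.542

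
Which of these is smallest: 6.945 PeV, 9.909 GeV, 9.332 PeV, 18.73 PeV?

9.909 GeV

6.945 PeV = 6945000000000000 eV
9.909 GeV = 9909000000 eV
9.332 PeV = 9332000000000000 eV
18.73 PeV = 18730000000000000 eV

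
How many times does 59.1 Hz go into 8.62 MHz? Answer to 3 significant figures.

(8.62 × 10^6) / (59.1) = 0.1459 × 10^6

146000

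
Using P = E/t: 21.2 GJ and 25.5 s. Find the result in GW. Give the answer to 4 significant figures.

0.8314 GW

(21.2e9) / (25.5) = 0.831373e9 W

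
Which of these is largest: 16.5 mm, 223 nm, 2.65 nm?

16.5 mm

16.5 mm = 0.0165 m
223 nm = 0.000000223 m
2.65 nm = 0.00000000265 m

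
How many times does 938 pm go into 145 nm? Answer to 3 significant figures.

(145 × 10⁻⁹) / (938 × 10⁻¹²) = 0.1546 × 10³

155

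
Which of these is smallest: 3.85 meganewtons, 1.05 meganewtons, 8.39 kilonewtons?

8.39 kilonewtons

3.85 meganewtons = 3850000 newtons
1.05 meganewtons = 1050000 newtons
8.39 kilonewtons = 8390 newtons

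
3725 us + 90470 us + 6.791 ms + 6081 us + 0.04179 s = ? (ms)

148.857 ms

In ms:
  3725 us = 3725 × 10^-3 ms = 3.725
  90470 us = 90470 × 10^-3 ms = 90.47
  6.791 ms → 6.791
  6081 us = 6081 × 10^-3 ms = 6.081
  0.04179 s = 0.04179 × 10^3 ms = 41.79
Sum: 3.725 + 90.47 + 6.791 + 6.081 + 41.79 = 148.857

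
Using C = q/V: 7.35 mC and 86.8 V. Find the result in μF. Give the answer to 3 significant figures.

(7.35 × 10^-3) / (86.8) = 0.084677 × 10^-3 F

84.7 μF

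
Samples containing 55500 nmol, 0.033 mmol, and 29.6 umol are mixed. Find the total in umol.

118.1 umol

In umol:
  55500 nmol = 55500 × 10⁻³ umol = 55.5
  0.033 mmol = 0.033 × 10³ umol = 33
  29.6 umol → 29.6
Sum: 55.5 + 33 + 29.6 = 118.1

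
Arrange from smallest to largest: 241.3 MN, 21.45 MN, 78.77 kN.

241.3 MN = 241300000 N
21.45 MN = 21450000 N
78.77 kN = 78770 N

78.77 kN < 21.45 MN < 241.3 MN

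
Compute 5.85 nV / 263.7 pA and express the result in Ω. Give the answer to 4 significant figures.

(5.85 × 10^-9) / (263.7 × 10^-12) = 0.0221843 × 10^3 Ω

22.18 Ω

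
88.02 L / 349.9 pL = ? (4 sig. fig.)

(88.02) / (349.9e-12) = 0.25156e12

251600000000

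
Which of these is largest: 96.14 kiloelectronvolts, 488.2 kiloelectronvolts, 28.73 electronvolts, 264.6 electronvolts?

488.2 kiloelectronvolts

96.14 kiloelectronvolts = 96140 electronvolts
488.2 kiloelectronvolts = 488200 electronvolts
28.73 electronvolts = 28.73 electronvolts
264.6 electronvolts = 264.6 electronvolts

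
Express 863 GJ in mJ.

863000000000000 mJ

giga = 10^9, milli = 10^-3; factor is 10^12.
863 × 10^12 = 863000000000000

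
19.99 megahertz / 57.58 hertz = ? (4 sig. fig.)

(19.99e6) / (57.58) = 0.34717e6

347200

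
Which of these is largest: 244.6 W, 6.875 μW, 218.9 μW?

244.6 W

244.6 W = 244.6 W
6.875 μW = 0.000006875 W
218.9 μW = 0.0002189 W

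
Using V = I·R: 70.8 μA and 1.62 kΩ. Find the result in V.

70.8e-6 × 1.62e3 = 114.696e-3 V

0.114696 V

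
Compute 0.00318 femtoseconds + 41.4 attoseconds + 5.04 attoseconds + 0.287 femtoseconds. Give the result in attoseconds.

336.62 attoseconds

In attoseconds:
  0.00318 femtoseconds = 0.00318e3 attoseconds = 3.18
  41.4 attoseconds → 41.4
  5.04 attoseconds → 5.04
  0.287 femtoseconds = 0.287e3 attoseconds = 287
Sum: 3.18 + 41.4 + 5.04 + 287 = 336.62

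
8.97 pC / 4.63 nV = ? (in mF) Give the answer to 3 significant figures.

1.94 mF

(8.97e-12) / (4.63e-9) = 1.9374e-3 F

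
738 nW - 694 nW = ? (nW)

In nW:
  738 nW → 738
  694 nW → 694
Difference: 738 - 694 = 44

44 nW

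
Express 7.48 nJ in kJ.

nano = 1e-9, kilo = 1e3; factor is 1e-12.
7.48 × 1e-12 = 0.00000000000748

0.00000000000748 kJ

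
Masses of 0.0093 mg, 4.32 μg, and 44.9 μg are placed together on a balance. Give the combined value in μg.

In μg:
  0.0093 mg = 0.0093e3 μg = 9.3
  4.32 μg → 4.32
  44.9 μg → 44.9
Sum: 9.3 + 4.32 + 44.9 = 58.52

58.52 μg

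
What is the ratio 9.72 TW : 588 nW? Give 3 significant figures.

(9.72 × 10^12) / (588 × 10^-9) = 0.01653 × 10^21

16500000000000000000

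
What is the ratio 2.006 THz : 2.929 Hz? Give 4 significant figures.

(2.006 × 10^12) / (2.929) = 0.68488 × 10^12

684900000000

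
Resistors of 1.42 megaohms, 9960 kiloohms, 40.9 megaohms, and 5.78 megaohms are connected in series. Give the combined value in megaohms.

58.06 megaohms

In megaohms:
  1.42 megaohms → 1.42
  9960 kiloohms = 9960 × 10⁻³ megaohms = 9.96
  40.9 megaohms → 40.9
  5.78 megaohms → 5.78
Sum: 1.42 + 9.96 + 40.9 + 5.78 = 58.06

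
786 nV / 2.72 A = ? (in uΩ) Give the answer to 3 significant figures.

0.289 uΩ

(786 × 10^-9) / (2.72) = 288.97 × 10^-9 Ω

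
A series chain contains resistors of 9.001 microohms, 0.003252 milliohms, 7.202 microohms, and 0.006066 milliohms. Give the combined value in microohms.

In microohms:
  9.001 microohms → 9.001
  0.003252 milliohms = 0.003252 × 10³ microohms = 3.252
  7.202 microohms → 7.202
  0.006066 milliohms = 0.006066 × 10³ microohms = 6.066
Sum: 9.001 + 3.252 + 7.202 + 6.066 = 25.521

25.521 microohms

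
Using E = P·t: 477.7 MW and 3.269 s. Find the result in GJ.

477.7 × 10^6 × 3.269 = 1561.6013 × 10^6 J

1.5616013 GJ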